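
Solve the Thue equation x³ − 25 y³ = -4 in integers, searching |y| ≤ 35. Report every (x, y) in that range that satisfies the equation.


The equation is x³ - 25y³ = -4. For fixed y, x³ = 25·y³ − 4, so a solution requires the RHS to be a perfect cube.
Strategy: iterate y from -35 to 35, compute RHS = 25·y³ − 4, and check whether it is a (positive or negative) perfect cube.
Check small values of y:
  y = 0: RHS = -4 is not a perfect cube.
  y = 1: RHS = 21 is not a perfect cube.
  y = -1: RHS = -29 is not a perfect cube.
  y = 2: RHS = 196 is not a perfect cube.
  y = -2: RHS = -204 is not a perfect cube.
  y = 3: RHS = 671 is not a perfect cube.
  y = -3: RHS = -679 is not a perfect cube.
Continuing the search up to |y| = 35 finds no solutions either.
No (x, y) in the scanned range satisfies the equation.

No integer solutions with |y| ≤ 35.


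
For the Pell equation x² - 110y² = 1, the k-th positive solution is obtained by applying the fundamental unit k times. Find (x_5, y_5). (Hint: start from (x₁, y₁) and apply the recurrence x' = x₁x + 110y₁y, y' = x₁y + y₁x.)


Step 1: Find the fundamental solution (x₁, y₁) of x² - 110y² = 1.
  Expand √110 as a continued fraction. a₀ = ⌊√110⌋ = 10; iterate m_{k+1} = d_k·a_k − m_k, d_{k+1} = (110 − m_{k+1}²)/d_k, a_{k+1} = ⌊(a₀ + m_{k+1})/d_{k+1}⌋ (starting m₀ = 0, d₀ = 1), with convergents p_k = a_k·p_{k-1} + p_{k-2}, q_k = a_k·q_{k-1} + q_{k-2} (p₋₁ = 1, q₋₁ = 0):
  k = 0: a₀ = 10; p₀/q₀ = 10/1; p₀² − 110·q₀² = 100 − 110 = -10.
  k = 1: m = 10, d = 10, a = ⌊(10 + 10)/10⌋ = 2; p/q = (2·10 + 1)/(2·1 + 0) = 21/2; p² − 110·q² = 441 − 440 = 1.
  The first convergent with p² − 110·q² = 1 gives the fundamental solution (x₁, y₁) = (21, 2).
Step 2: Apply the recurrence (x_{n+1}, y_{n+1}) = (x₁x_n + 110y₁y_n, x₁y_n + y₁x_n) repeatedly.
  From (x_1, y_1) = (21, 2): x_2 = 21·21 + 110·2·2 = 881; y_2 = 21·2 + 2·21 = 84.
  From (x_2, y_2) = (881, 84): x_3 = 21·881 + 110·2·84 = 36981; y_3 = 21·84 + 2·881 = 3526.
  From (x_3, y_3) = (36981, 3526): x_4 = 21·36981 + 110·2·3526 = 1552321; y_4 = 21·3526 + 2·36981 = 148008.
  From (x_4, y_4) = (1552321, 148008): x_5 = 21·1552321 + 110·2·148008 = 65160501; y_5 = 21·148008 + 2·1552321 = 6212810.
Step 3: Verify x_5² - 110·y_5² = 4245890890571001 - 4245890890571000 = 1 (should be 1). ✓

(x_1, y_1) = (21, 2); (x_5, y_5) = (65160501, 6212810).


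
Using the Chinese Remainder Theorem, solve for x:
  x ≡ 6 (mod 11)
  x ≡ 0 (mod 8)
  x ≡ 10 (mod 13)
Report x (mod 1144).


Moduli 11, 8, 13 are pairwise coprime; by CRT there is a unique solution modulo M = 11 · 8 · 13 = 1144.
Solve pairwise, accumulating the modulus:
  Start with x ≡ 6 (mod 11).
  Combine with x ≡ 0 (mod 8): since gcd(11, 8) = 1, we get a unique residue mod 88.
    Write x = 6 + 11·t and substitute into x ≡ 0 (mod 8): 11·t ≡ 0 − 6 = -6 (mod 8).
    Reduce coefficients mod 8: 3·t ≡ 2 (mod 8).
    The inverse of 3 mod 8 is 3 (since 3·3 = 9 = 1·8 + 1), so t ≡ 3·2 = 6 ≡ 6 (mod 8).
    Then x = 6 + 11·6 = 72, valid modulo lcm(11, 8) = 88: x ≡ 72 (mod 88).
  Combine with x ≡ 10 (mod 13): since gcd(88, 13) = 1, we get a unique residue mod 1144.
    Write x = 72 + 88·t and substitute into x ≡ 10 (mod 13): 88·t ≡ 10 − 72 = -62 (mod 13).
    Reduce coefficients mod 13: 10·t ≡ 3 (mod 13).
    The inverse of 10 mod 13 is 4 (since 10·4 = 40 = 3·13 + 1), so t ≡ 4·3 = 12 ≡ 12 (mod 13).
    Then x = 72 + 88·12 = 1128, valid modulo lcm(88, 13) = 1144: x ≡ 1128 (mod 1144).
Verify: 1128 mod 11 = 6 ✓, 1128 mod 8 = 0 ✓, 1128 mod 13 = 10 ✓.

x ≡ 1128 (mod 1144).


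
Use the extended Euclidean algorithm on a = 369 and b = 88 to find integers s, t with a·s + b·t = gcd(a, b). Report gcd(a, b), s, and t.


Euclidean algorithm on (369, 88) — divide until remainder is 0:
  369 = 4 · 88 + 17
  88 = 5 · 17 + 3
  17 = 5 · 3 + 2
  3 = 1 · 2 + 1
  2 = 2 · 1 + 0
gcd(369, 88) = 1.
Track Bezout coefficients alongside the remainders: start with r₀ = 369 = a·1 + b·0 (s = 1, t = 0) and r₁ = 88 = a·0 + b·1 (s = 0, t = 1); each new remainder r_{k+1} = r_{k-1} − q_k·r_k inherits s_{k+1} = s_{k-1} − q_k·s_k, t_{k+1} = t_{k-1} − q_k·t_k, so r_k = a·s_k + b·t_k at every step:
  q = 4: r = 17, s = 1 − 4·0 = 1, t = 0 − 4·1 = -4  (check: 369·1 + 88·(-4) = 17)
  q = 5: r = 3, s = 0 − 5·1 = -5, t = 1 − 5·(-4) = 21  (check: 369·(-5) + 88·21 = 3)
  q = 5: r = 2, s = 1 − 5·(-5) = 26, t = -4 − 5·21 = -109  (check: 369·26 + 88·(-109) = 2)
  q = 1: r = 1, s = -5 − 1·26 = -31, t = 21 − 1·(-109) = 130  (check: 369·(-31) + 88·130 = 1)
The row with r = 1 (the gcd) gives the Bezout coefficients s = -31, t = 130.
Result: 369 · (-31) + 88 · (130) = 1.

gcd(369, 88) = 1; s = -31, t = 130 (check: 369·(-31) + 88·130 = 1).


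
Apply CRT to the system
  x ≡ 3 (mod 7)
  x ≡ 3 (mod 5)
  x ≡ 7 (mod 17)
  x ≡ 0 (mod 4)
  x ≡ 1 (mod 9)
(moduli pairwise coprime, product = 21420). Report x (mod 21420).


Product of moduli M = 7 · 5 · 17 · 4 · 9 = 21420.
Merge one congruence at a time:
  Start: x ≡ 3 (mod 7).
  Combine with x ≡ 3 (mod 5); new modulus lcm = 35.
    Write x = 3 + 7·t and substitute into x ≡ 3 (mod 5): 7·t ≡ 3 − 3 = 0 (mod 5).
    Reduce coefficients mod 5: 2·t ≡ 0 (mod 5).
    The inverse of 2 mod 5 is 3 (since 2·3 = 6 = 1·5 + 1), so t ≡ 3·0 = 0 ≡ 0 (mod 5).
    Then x = 3 + 7·0 = 3, valid modulo lcm(7, 5) = 35: x ≡ 3 (mod 35).
  Combine with x ≡ 7 (mod 17); new modulus lcm = 595.
    Write x = 3 + 35·t and substitute into x ≡ 7 (mod 17): 35·t ≡ 7 − 3 = 4 (mod 17).
    Reduce coefficients mod 17: 1·t ≡ 4 (mod 17).
    So t ≡ 4 (mod 17).
    Then x = 3 + 35·4 = 143, valid modulo lcm(35, 17) = 595: x ≡ 143 (mod 595).
  Combine with x ≡ 0 (mod 4); new modulus lcm = 2380.
    Write x = 143 + 595·t and substitute into x ≡ 0 (mod 4): 595·t ≡ 0 − 143 = -143 (mod 4).
    Reduce coefficients mod 4: 3·t ≡ 1 (mod 4).
    The inverse of 3 mod 4 is 3 (since 3·3 = 9 = 2·4 + 1), so t ≡ 3·1 = 3 ≡ 3 (mod 4).
    Then x = 143 + 595·3 = 1928, valid modulo lcm(595, 4) = 2380: x ≡ 1928 (mod 2380).
  Combine with x ≡ 1 (mod 9); new modulus lcm = 21420.
    Write x = 1928 + 2380·t and substitute into x ≡ 1 (mod 9): 2380·t ≡ 1 − 1928 = -1927 (mod 9).
    Reduce coefficients mod 9: 4·t ≡ 8 (mod 9).
    The inverse of 4 mod 9 is 7 (since 4·7 = 28 = 3·9 + 1), so t ≡ 7·8 = 56 ≡ 2 (mod 9).
    Then x = 1928 + 2380·2 = 6688, valid modulo lcm(2380, 9) = 21420: x ≡ 6688 (mod 21420).
Verify against each original: 6688 mod 7 = 3, 6688 mod 5 = 3, 6688 mod 17 = 7, 6688 mod 4 = 0, 6688 mod 9 = 1.

x ≡ 6688 (mod 21420).


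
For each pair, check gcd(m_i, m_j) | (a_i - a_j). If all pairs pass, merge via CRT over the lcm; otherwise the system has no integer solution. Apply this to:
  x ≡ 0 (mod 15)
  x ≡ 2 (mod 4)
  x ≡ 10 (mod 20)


Moduli 15, 4, 20 are not pairwise coprime, so CRT works modulo lcm(m_i) when all pairwise compatibility conditions hold.
Pairwise compatibility: gcd(m_i, m_j) must divide a_i - a_j for every pair.
Merge one congruence at a time:
  Start: x ≡ 0 (mod 15).
  Combine with x ≡ 2 (mod 4): gcd(15, 4) = 1; 2 - 0 = 2, which IS divisible by 1, so compatible.
    Write x = 0 + 15·t and substitute into x ≡ 2 (mod 4): 15·t ≡ 2 − 0 = 2 (mod 4).
    Reduce coefficients mod 4: 3·t ≡ 2 (mod 4).
    The inverse of 3 mod 4 is 3 (since 3·3 = 9 = 2·4 + 1), so t ≡ 3·2 = 6 ≡ 2 (mod 4).
    Then x = 0 + 15·2 = 30, valid modulo lcm(15, 4) = 60: x ≡ 30 (mod 60).
  Combine with x ≡ 10 (mod 20): gcd(60, 20) = 20; 10 - 30 = -20, which IS divisible by 20, so compatible.
    Write x = 30 + 60·t and substitute into x ≡ 10 (mod 20): 60·t ≡ 10 − 30 = -20 (mod 20).
    Divide the congruence (and modulus) by g = 20: 3·t ≡ -1 (mod 1).
    Modulo 1 every t works; take t = 0.
    Then x = 30 + 60·0 = 30, valid modulo lcm(60, 20) = 60: x ≡ 30 (mod 60).
Verify: 30 mod 15 = 0, 30 mod 4 = 2, 30 mod 20 = 10.

x ≡ 30 (mod 60).


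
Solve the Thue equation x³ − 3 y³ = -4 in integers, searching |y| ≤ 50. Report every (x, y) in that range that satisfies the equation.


The equation is x³ - 3y³ = -4. For fixed y, x³ = 3·y³ − 4, so a solution requires the RHS to be a perfect cube.
Strategy: iterate y from -50 to 50, compute RHS = 3·y³ − 4, and check whether it is a (positive or negative) perfect cube.
Check small values of y:
  y = 0: RHS = -4 is not a perfect cube.
  y = 1: RHS = -1 = (-1)³ ⇒ x = -1 works.
  y = -1: RHS = -7 is not a perfect cube.
  y = 2: RHS = 20 is not a perfect cube.
  y = -2: RHS = -28 is not a perfect cube.
  y = 3: RHS = 77 is not a perfect cube.
  y = -3: RHS = -85 is not a perfect cube.
Continuing the search up to |y| = 50 finds no further solutions beyond those listed.
Collected solutions: (-1, 1).

Solutions (with |y| ≤ 50): (-1, 1).


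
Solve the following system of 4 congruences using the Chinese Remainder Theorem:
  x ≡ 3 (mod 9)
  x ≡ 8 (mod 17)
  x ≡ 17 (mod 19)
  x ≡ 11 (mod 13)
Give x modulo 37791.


Product of moduli M = 9 · 17 · 19 · 13 = 37791.
Merge one congruence at a time:
  Start: x ≡ 3 (mod 9).
  Combine with x ≡ 8 (mod 17); new modulus lcm = 153.
    Write x = 3 + 9·t and substitute into x ≡ 8 (mod 17): 9·t ≡ 8 − 3 = 5 (mod 17).
    The inverse of 9 mod 17 is 2 (since 9·2 = 18 = 1·17 + 1), so t ≡ 2·5 = 10 ≡ 10 (mod 17).
    Then x = 3 + 9·10 = 93, valid modulo lcm(9, 17) = 153: x ≡ 93 (mod 153).
  Combine with x ≡ 17 (mod 19); new modulus lcm = 2907.
    Write x = 93 + 153·t and substitute into x ≡ 17 (mod 19): 153·t ≡ 17 − 93 = -76 (mod 19).
    Reduce coefficients mod 19: 1·t ≡ 0 (mod 19).
    So t ≡ 0 (mod 19).
    Then x = 93 + 153·0 = 93, valid modulo lcm(153, 19) = 2907: x ≡ 93 (mod 2907).
  Combine with x ≡ 11 (mod 13); new modulus lcm = 37791.
    Write x = 93 + 2907·t and substitute into x ≡ 11 (mod 13): 2907·t ≡ 11 − 93 = -82 (mod 13).
    Reduce coefficients mod 13: 8·t ≡ 9 (mod 13).
    The inverse of 8 mod 13 is 5 (since 8·5 = 40 = 3·13 + 1), so t ≡ 5·9 = 45 ≡ 6 (mod 13).
    Then x = 93 + 2907·6 = 17535, valid modulo lcm(2907, 13) = 37791: x ≡ 17535 (mod 37791).
Verify against each original: 17535 mod 9 = 3, 17535 mod 17 = 8, 17535 mod 19 = 17, 17535 mod 13 = 11.

x ≡ 17535 (mod 37791).


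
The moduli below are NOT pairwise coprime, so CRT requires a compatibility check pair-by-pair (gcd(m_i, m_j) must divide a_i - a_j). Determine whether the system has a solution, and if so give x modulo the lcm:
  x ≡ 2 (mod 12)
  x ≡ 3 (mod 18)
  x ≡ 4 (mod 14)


Moduli 12, 18, 14 are not pairwise coprime, so CRT works modulo lcm(m_i) when all pairwise compatibility conditions hold.
Pairwise compatibility: gcd(m_i, m_j) must divide a_i - a_j for every pair.
Merge one congruence at a time:
  Start: x ≡ 2 (mod 12).
  Combine with x ≡ 3 (mod 18): gcd(12, 18) = 6, and 3 - 2 = 1 is NOT divisible by 6.
    ⇒ system is inconsistent (no integer solution).

No solution (the system is inconsistent).


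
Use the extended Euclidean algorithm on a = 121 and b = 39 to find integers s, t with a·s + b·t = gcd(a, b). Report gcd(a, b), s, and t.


Euclidean algorithm on (121, 39) — divide until remainder is 0:
  121 = 3 · 39 + 4
  39 = 9 · 4 + 3
  4 = 1 · 3 + 1
  3 = 3 · 1 + 0
gcd(121, 39) = 1.
Track Bezout coefficients alongside the remainders: start with r₀ = 121 = a·1 + b·0 (s = 1, t = 0) and r₁ = 39 = a·0 + b·1 (s = 0, t = 1); each new remainder r_{k+1} = r_{k-1} − q_k·r_k inherits s_{k+1} = s_{k-1} − q_k·s_k, t_{k+1} = t_{k-1} − q_k·t_k, so r_k = a·s_k + b·t_k at every step:
  q = 3: r = 4, s = 1 − 3·0 = 1, t = 0 − 3·1 = -3  (check: 121·1 + 39·(-3) = 4)
  q = 9: r = 3, s = 0 − 9·1 = -9, t = 1 − 9·(-3) = 28  (check: 121·(-9) + 39·28 = 3)
  q = 1: r = 1, s = 1 − 1·(-9) = 10, t = -3 − 1·28 = -31  (check: 121·10 + 39·(-31) = 1)
The row with r = 1 (the gcd) gives the Bezout coefficients s = 10, t = -31.
Result: 121 · (10) + 39 · (-31) = 1.

gcd(121, 39) = 1; s = 10, t = -31 (check: 121·10 + 39·(-31) = 1).


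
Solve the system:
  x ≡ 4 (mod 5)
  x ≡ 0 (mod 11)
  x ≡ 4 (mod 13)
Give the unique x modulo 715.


Moduli 5, 11, 13 are pairwise coprime; by CRT there is a unique solution modulo M = 5 · 11 · 13 = 715.
Solve pairwise, accumulating the modulus:
  Start with x ≡ 4 (mod 5).
  Combine with x ≡ 0 (mod 11): since gcd(5, 11) = 1, we get a unique residue mod 55.
    Write x = 4 + 5·t and substitute into x ≡ 0 (mod 11): 5·t ≡ 0 − 4 = -4 (mod 11).
    Reduce coefficients mod 11: 5·t ≡ 7 (mod 11).
    The inverse of 5 mod 11 is 9 (since 5·9 = 45 = 4·11 + 1), so t ≡ 9·7 = 63 ≡ 8 (mod 11).
    Then x = 4 + 5·8 = 44, valid modulo lcm(5, 11) = 55: x ≡ 44 (mod 55).
  Combine with x ≡ 4 (mod 13): since gcd(55, 13) = 1, we get a unique residue mod 715.
    Write x = 44 + 55·t and substitute into x ≡ 4 (mod 13): 55·t ≡ 4 − 44 = -40 (mod 13).
    Reduce coefficients mod 13: 3·t ≡ 12 (mod 13).
    The inverse of 3 mod 13 is 9 (since 3·9 = 27 = 2·13 + 1), so t ≡ 9·12 = 108 ≡ 4 (mod 13).
    Then x = 44 + 55·4 = 264, valid modulo lcm(55, 13) = 715: x ≡ 264 (mod 715).
Verify: 264 mod 5 = 4 ✓, 264 mod 11 = 0 ✓, 264 mod 13 = 4 ✓.

x ≡ 264 (mod 715).


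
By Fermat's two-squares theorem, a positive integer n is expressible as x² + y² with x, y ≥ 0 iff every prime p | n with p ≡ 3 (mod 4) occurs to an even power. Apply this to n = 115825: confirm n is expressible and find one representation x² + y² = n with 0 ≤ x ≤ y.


Step 1: Factor n = 115825 = 5^2 · 41 · 113.
Step 2: Check the mod-4 condition on each prime factor: 5 ≡ 1 (mod 4), exponent 2; 41 ≡ 1 (mod 4), exponent 1; 113 ≡ 1 (mod 4), exponent 1.
All primes ≡ 3 (mod 4) appear to even exponent (or don't appear), so by the two-squares theorem n IS expressible as a sum of two squares.
Step 3: Build a representation. Group n = k² · m with k = 5 and m = 41 · 113 = 4633 (a product of primes ≡ 1 (mod 4)); a representation of m scales to one of n via (k·x)² + (k·y)² = k²(x² + y²). Each prime p ≡ 1 (mod 4) is itself a sum of two squares; find a² by testing p − a² for a perfect square:
  41: 41 − 1² = 40, 41 − 2² = 37, 41 − 3² = 32, 41 − 4² = 25 = 5² ⇒ 41 = 4² + 5².
  113: 113 − 1² = 112, 113 − 2² = 109, 113 − 3² = 104, 113 − 4² = 97, 113 − 5² = 88, 113 − 6² = 77, 113 − 7² = 64 = 8² ⇒ 113 = 7² + 8².
  Combine using the Brahmagupta–Fibonacci identity (a² + b²)(c² + d²) = (ac − bd)² + (ad + bc)² = (ac + bd)² + (ad − bc)²:
  41 · 113 = 4633: from (4² + 5²)(7² + 8²), take (4·7 − 5·8, 4·8 + 5·7) = (28 − 40, 32 + 35) = (-12, 67); dropping signs (only squares matter) gives (12, 67); check 12² + 67² = 144 + 4489 = 4633 ✓.
  Scale by k = 5: (5·12, 5·67) = (60, 335).
Step 4: Order so x ≤ y and verify: 60² + 335² = 3600 + 112225 = 115825 = n. ✓

n = 115825 = 60² + 335² (one valid representation with x ≤ y).


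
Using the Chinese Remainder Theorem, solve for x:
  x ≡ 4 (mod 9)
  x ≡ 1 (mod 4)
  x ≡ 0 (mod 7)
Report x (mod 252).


Moduli 9, 4, 7 are pairwise coprime; by CRT there is a unique solution modulo M = 9 · 4 · 7 = 252.
Solve pairwise, accumulating the modulus:
  Start with x ≡ 4 (mod 9).
  Combine with x ≡ 1 (mod 4): since gcd(9, 4) = 1, we get a unique residue mod 36.
    Write x = 4 + 9·t and substitute into x ≡ 1 (mod 4): 9·t ≡ 1 − 4 = -3 (mod 4).
    Reduce coefficients mod 4: 1·t ≡ 1 (mod 4).
    So t ≡ 1 (mod 4).
    Then x = 4 + 9·1 = 13, valid modulo lcm(9, 4) = 36: x ≡ 13 (mod 36).
  Combine with x ≡ 0 (mod 7): since gcd(36, 7) = 1, we get a unique residue mod 252.
    Write x = 13 + 36·t and substitute into x ≡ 0 (mod 7): 36·t ≡ 0 − 13 = -13 (mod 7).
    Reduce coefficients mod 7: 1·t ≡ 1 (mod 7).
    So t ≡ 1 (mod 7).
    Then x = 13 + 36·1 = 49, valid modulo lcm(36, 7) = 252: x ≡ 49 (mod 252).
Verify: 49 mod 9 = 4 ✓, 49 mod 4 = 1 ✓, 49 mod 7 = 0 ✓.

x ≡ 49 (mod 252).


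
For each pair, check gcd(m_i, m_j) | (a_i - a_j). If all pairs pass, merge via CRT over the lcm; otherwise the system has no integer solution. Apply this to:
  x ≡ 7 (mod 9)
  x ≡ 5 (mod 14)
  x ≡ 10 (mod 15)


Moduli 9, 14, 15 are not pairwise coprime, so CRT works modulo lcm(m_i) when all pairwise compatibility conditions hold.
Pairwise compatibility: gcd(m_i, m_j) must divide a_i - a_j for every pair.
Merge one congruence at a time:
  Start: x ≡ 7 (mod 9).
  Combine with x ≡ 5 (mod 14): gcd(9, 14) = 1; 5 - 7 = -2, which IS divisible by 1, so compatible.
    Write x = 7 + 9·t and substitute into x ≡ 5 (mod 14): 9·t ≡ 5 − 7 = -2 (mod 14).
    Reduce coefficients mod 14: 9·t ≡ 12 (mod 14).
    The inverse of 9 mod 14 is 11 (since 9·11 = 99 = 7·14 + 1), so t ≡ 11·12 = 132 ≡ 6 (mod 14).
    Then x = 7 + 9·6 = 61, valid modulo lcm(9, 14) = 126: x ≡ 61 (mod 126).
  Combine with x ≡ 10 (mod 15): gcd(126, 15) = 3; 10 - 61 = -51, which IS divisible by 3, so compatible.
    Write x = 61 + 126·t and substitute into x ≡ 10 (mod 15): 126·t ≡ 10 − 61 = -51 (mod 15).
    Divide the congruence (and modulus) by g = 3: 42·t ≡ -17 (mod 5).
    Reduce coefficients mod 5: 2·t ≡ 3 (mod 5).
    The inverse of 2 mod 5 is 3 (since 2·3 = 6 = 1·5 + 1), so t ≡ 3·3 = 9 ≡ 4 (mod 5).
    Then x = 61 + 126·4 = 565, valid modulo lcm(126, 15) = 630: x ≡ 565 (mod 630).
Verify: 565 mod 9 = 7, 565 mod 14 = 5, 565 mod 15 = 10.

x ≡ 565 (mod 630).


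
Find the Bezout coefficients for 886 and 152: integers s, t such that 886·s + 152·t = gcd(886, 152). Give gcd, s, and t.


Euclidean algorithm on (886, 152) — divide until remainder is 0:
  886 = 5 · 152 + 126
  152 = 1 · 126 + 26
  126 = 4 · 26 + 22
  26 = 1 · 22 + 4
  22 = 5 · 4 + 2
  4 = 2 · 2 + 0
gcd(886, 152) = 2.
Track Bezout coefficients alongside the remainders: start with r₀ = 886 = a·1 + b·0 (s = 1, t = 0) and r₁ = 152 = a·0 + b·1 (s = 0, t = 1); each new remainder r_{k+1} = r_{k-1} − q_k·r_k inherits s_{k+1} = s_{k-1} − q_k·s_k, t_{k+1} = t_{k-1} − q_k·t_k, so r_k = a·s_k + b·t_k at every step:
  q = 5: r = 126, s = 1 − 5·0 = 1, t = 0 − 5·1 = -5  (check: 886·1 + 152·(-5) = 126)
  q = 1: r = 26, s = 0 − 1·1 = -1, t = 1 − 1·(-5) = 6  (check: 886·(-1) + 152·6 = 26)
  q = 4: r = 22, s = 1 − 4·(-1) = 5, t = -5 − 4·6 = -29  (check: 886·5 + 152·(-29) = 22)
  q = 1: r = 4, s = -1 − 1·5 = -6, t = 6 − 1·(-29) = 35  (check: 886·(-6) + 152·35 = 4)
  q = 5: r = 2, s = 5 − 5·(-6) = 35, t = -29 − 5·35 = -204  (check: 886·35 + 152·(-204) = 2)
The row with r = 2 (the gcd) gives the Bezout coefficients s = 35, t = -204.
Result: 886 · (35) + 152 · (-204) = 2.

gcd(886, 152) = 2; s = 35, t = -204 (check: 886·35 + 152·(-204) = 2).


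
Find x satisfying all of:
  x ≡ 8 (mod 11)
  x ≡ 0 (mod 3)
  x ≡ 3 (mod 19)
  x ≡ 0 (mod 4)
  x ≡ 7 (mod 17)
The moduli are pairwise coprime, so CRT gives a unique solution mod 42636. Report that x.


Product of moduli M = 11 · 3 · 19 · 4 · 17 = 42636.
Merge one congruence at a time:
  Start: x ≡ 8 (mod 11).
  Combine with x ≡ 0 (mod 3); new modulus lcm = 33.
    Write x = 8 + 11·t and substitute into x ≡ 0 (mod 3): 11·t ≡ 0 − 8 = -8 (mod 3).
    Reduce coefficients mod 3: 2·t ≡ 1 (mod 3).
    The inverse of 2 mod 3 is 2 (since 2·2 = 4 = 1·3 + 1), so t ≡ 2·1 = 2 ≡ 2 (mod 3).
    Then x = 8 + 11·2 = 30, valid modulo lcm(11, 3) = 33: x ≡ 30 (mod 33).
  Combine with x ≡ 3 (mod 19); new modulus lcm = 627.
    Write x = 30 + 33·t and substitute into x ≡ 3 (mod 19): 33·t ≡ 3 − 30 = -27 (mod 19).
    Reduce coefficients mod 19: 14·t ≡ 11 (mod 19).
    The inverse of 14 mod 19 is 15 (since 14·15 = 210 = 11·19 + 1), so t ≡ 15·11 = 165 ≡ 13 (mod 19).
    Then x = 30 + 33·13 = 459, valid modulo lcm(33, 19) = 627: x ≡ 459 (mod 627).
  Combine with x ≡ 0 (mod 4); new modulus lcm = 2508.
    Write x = 459 + 627·t and substitute into x ≡ 0 (mod 4): 627·t ≡ 0 − 459 = -459 (mod 4).
    Reduce coefficients mod 4: 3·t ≡ 1 (mod 4).
    The inverse of 3 mod 4 is 3 (since 3·3 = 9 = 2·4 + 1), so t ≡ 3·1 = 3 ≡ 3 (mod 4).
    Then x = 459 + 627·3 = 2340, valid modulo lcm(627, 4) = 2508: x ≡ 2340 (mod 2508).
  Combine with x ≡ 7 (mod 17); new modulus lcm = 42636.
    Write x = 2340 + 2508·t and substitute into x ≡ 7 (mod 17): 2508·t ≡ 7 − 2340 = -2333 (mod 17).
    Reduce coefficients mod 17: 9·t ≡ 13 (mod 17).
    The inverse of 9 mod 17 is 2 (since 9·2 = 18 = 1·17 + 1), so t ≡ 2·13 = 26 ≡ 9 (mod 17).
    Then x = 2340 + 2508·9 = 24912, valid modulo lcm(2508, 17) = 42636: x ≡ 24912 (mod 42636).
Verify against each original: 24912 mod 11 = 8, 24912 mod 3 = 0, 24912 mod 19 = 3, 24912 mod 4 = 0, 24912 mod 17 = 7.

x ≡ 24912 (mod 42636).


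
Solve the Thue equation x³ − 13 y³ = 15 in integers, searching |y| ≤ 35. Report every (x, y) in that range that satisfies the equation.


The equation is x³ - 13y³ = 15. For fixed y, x³ = 13·y³ + 15, so a solution requires the RHS to be a perfect cube.
Strategy: iterate y from -35 to 35, compute RHS = 13·y³ + 15, and check whether it is a (positive or negative) perfect cube.
Check small values of y:
  y = 0: RHS = 15 is not a perfect cube.
  y = 1: RHS = 28 is not a perfect cube.
  y = -1: RHS = 2 is not a perfect cube.
  y = 2: RHS = 119 is not a perfect cube.
  y = -2: RHS = -89 is not a perfect cube.
  y = 3: RHS = 366 is not a perfect cube.
  y = -3: RHS = -336 is not a perfect cube.
Continuing the search up to |y| = 35 finds no solutions either.
No (x, y) in the scanned range satisfies the equation.

No integer solutions with |y| ≤ 35.


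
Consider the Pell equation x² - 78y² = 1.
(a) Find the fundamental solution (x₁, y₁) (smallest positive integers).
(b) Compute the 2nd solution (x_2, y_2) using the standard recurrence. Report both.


Step 1: Find the fundamental solution (x₁, y₁) of x² - 78y² = 1.
  Expand √78 as a continued fraction. a₀ = ⌊√78⌋ = 8; iterate m_{k+1} = d_k·a_k − m_k, d_{k+1} = (78 − m_{k+1}²)/d_k, a_{k+1} = ⌊(a₀ + m_{k+1})/d_{k+1}⌋ (starting m₀ = 0, d₀ = 1), with convergents p_k = a_k·p_{k-1} + p_{k-2}, q_k = a_k·q_{k-1} + q_{k-2} (p₋₁ = 1, q₋₁ = 0):
  k = 0: a₀ = 8; p₀/q₀ = 8/1; p₀² − 78·q₀² = 64 − 78 = -14.
  k = 1: m = 8, d = 14, a = ⌊(8 + 8)/14⌋ = 1; p/q = (1·8 + 1)/(1·1 + 0) = 9/1; p² − 78·q² = 81 − 78 = 3.
  k = 2: m = 6, d = 3, a = ⌊(8 + 6)/3⌋ = 4; p/q = (4·9 + 8)/(4·1 + 1) = 44/5; p² − 78·q² = 1936 − 1950 = -14.
  k = 3: m = 6, d = 14, a = ⌊(8 + 6)/14⌋ = 1; p/q = (1·44 + 9)/(1·5 + 1) = 53/6; p² − 78·q² = 2809 − 2808 = 1.
  The first convergent with p² − 78·q² = 1 gives the fundamental solution (x₁, y₁) = (53, 6).
Step 2: Apply the recurrence (x_{n+1}, y_{n+1}) = (x₁x_n + 78y₁y_n, x₁y_n + y₁x_n) repeatedly.
  From (x_1, y_1) = (53, 6): x_2 = 53·53 + 78·6·6 = 5617; y_2 = 53·6 + 6·53 = 636.
Step 3: Verify x_2² - 78·y_2² = 31550689 - 31550688 = 1 (should be 1). ✓

(x_1, y_1) = (53, 6); (x_2, y_2) = (5617, 636).


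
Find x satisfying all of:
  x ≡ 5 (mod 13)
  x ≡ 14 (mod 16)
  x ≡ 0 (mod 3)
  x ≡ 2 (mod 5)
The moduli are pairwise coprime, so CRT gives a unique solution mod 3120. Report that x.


Product of moduli M = 13 · 16 · 3 · 5 = 3120.
Merge one congruence at a time:
  Start: x ≡ 5 (mod 13).
  Combine with x ≡ 14 (mod 16); new modulus lcm = 208.
    Write x = 5 + 13·t and substitute into x ≡ 14 (mod 16): 13·t ≡ 14 − 5 = 9 (mod 16).
    The inverse of 13 mod 16 is 5 (since 13·5 = 65 = 4·16 + 1), so t ≡ 5·9 = 45 ≡ 13 (mod 16).
    Then x = 5 + 13·13 = 174, valid modulo lcm(13, 16) = 208: x ≡ 174 (mod 208).
  Combine with x ≡ 0 (mod 3); new modulus lcm = 624.
    Write x = 174 + 208·t and substitute into x ≡ 0 (mod 3): 208·t ≡ 0 − 174 = -174 (mod 3).
    Reduce coefficients mod 3: 1·t ≡ 0 (mod 3).
    So t ≡ 0 (mod 3).
    Then x = 174 + 208·0 = 174, valid modulo lcm(208, 3) = 624: x ≡ 174 (mod 624).
  Combine with x ≡ 2 (mod 5); new modulus lcm = 3120.
    Write x = 174 + 624·t and substitute into x ≡ 2 (mod 5): 624·t ≡ 2 − 174 = -172 (mod 5).
    Reduce coefficients mod 5: 4·t ≡ 3 (mod 5).
    The inverse of 4 mod 5 is 4 (since 4·4 = 16 = 3·5 + 1), so t ≡ 4·3 = 12 ≡ 2 (mod 5).
    Then x = 174 + 624·2 = 1422, valid modulo lcm(624, 5) = 3120: x ≡ 1422 (mod 3120).
Verify against each original: 1422 mod 13 = 5, 1422 mod 16 = 14, 1422 mod 3 = 0, 1422 mod 5 = 2.

x ≡ 1422 (mod 3120).


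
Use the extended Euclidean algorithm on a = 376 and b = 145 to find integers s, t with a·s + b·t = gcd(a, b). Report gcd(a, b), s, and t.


Euclidean algorithm on (376, 145) — divide until remainder is 0:
  376 = 2 · 145 + 86
  145 = 1 · 86 + 59
  86 = 1 · 59 + 27
  59 = 2 · 27 + 5
  27 = 5 · 5 + 2
  5 = 2 · 2 + 1
  2 = 2 · 1 + 0
gcd(376, 145) = 1.
Track Bezout coefficients alongside the remainders: start with r₀ = 376 = a·1 + b·0 (s = 1, t = 0) and r₁ = 145 = a·0 + b·1 (s = 0, t = 1); each new remainder r_{k+1} = r_{k-1} − q_k·r_k inherits s_{k+1} = s_{k-1} − q_k·s_k, t_{k+1} = t_{k-1} − q_k·t_k, so r_k = a·s_k + b·t_k at every step:
  q = 2: r = 86, s = 1 − 2·0 = 1, t = 0 − 2·1 = -2  (check: 376·1 + 145·(-2) = 86)
  q = 1: r = 59, s = 0 − 1·1 = -1, t = 1 − 1·(-2) = 3  (check: 376·(-1) + 145·3 = 59)
  q = 1: r = 27, s = 1 − 1·(-1) = 2, t = -2 − 1·3 = -5  (check: 376·2 + 145·(-5) = 27)
  q = 2: r = 5, s = -1 − 2·2 = -5, t = 3 − 2·(-5) = 13  (check: 376·(-5) + 145·13 = 5)
  q = 5: r = 2, s = 2 − 5·(-5) = 27, t = -5 − 5·13 = -70  (check: 376·27 + 145·(-70) = 2)
  q = 2: r = 1, s = -5 − 2·27 = -59, t = 13 − 2·(-70) = 153  (check: 376·(-59) + 145·153 = 1)
The row with r = 1 (the gcd) gives the Bezout coefficients s = -59, t = 153.
Result: 376 · (-59) + 145 · (153) = 1.

gcd(376, 145) = 1; s = -59, t = 153 (check: 376·(-59) + 145·153 = 1).


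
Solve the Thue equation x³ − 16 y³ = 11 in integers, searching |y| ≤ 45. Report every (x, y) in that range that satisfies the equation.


The equation is x³ - 16y³ = 11. For fixed y, x³ = 16·y³ + 11, so a solution requires the RHS to be a perfect cube.
Strategy: iterate y from -45 to 45, compute RHS = 16·y³ + 11, and check whether it is a (positive or negative) perfect cube.
Check small values of y:
  y = 0: RHS = 11 is not a perfect cube.
  y = 1: RHS = 27 = (3)³ ⇒ x = 3 works.
  y = -1: RHS = -5 is not a perfect cube.
  y = 2: RHS = 139 is not a perfect cube.
  y = -2: RHS = -117 is not a perfect cube.
  y = 3: RHS = 443 is not a perfect cube.
  y = -3: RHS = -421 is not a perfect cube.
Continuing the search up to |y| = 45 finds no further solutions beyond those listed.
Collected solutions: (3, 1).

Solutions (with |y| ≤ 45): (3, 1).


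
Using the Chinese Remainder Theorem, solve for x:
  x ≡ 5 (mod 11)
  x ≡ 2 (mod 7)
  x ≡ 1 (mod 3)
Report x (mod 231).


Moduli 11, 7, 3 are pairwise coprime; by CRT there is a unique solution modulo M = 11 · 7 · 3 = 231.
Solve pairwise, accumulating the modulus:
  Start with x ≡ 5 (mod 11).
  Combine with x ≡ 2 (mod 7): since gcd(11, 7) = 1, we get a unique residue mod 77.
    Write x = 5 + 11·t and substitute into x ≡ 2 (mod 7): 11·t ≡ 2 − 5 = -3 (mod 7).
    Reduce coefficients mod 7: 4·t ≡ 4 (mod 7).
    The inverse of 4 mod 7 is 2 (since 4·2 = 8 = 1·7 + 1), so t ≡ 2·4 = 8 ≡ 1 (mod 7).
    Then x = 5 + 11·1 = 16, valid modulo lcm(11, 7) = 77: x ≡ 16 (mod 77).
  Combine with x ≡ 1 (mod 3): since gcd(77, 3) = 1, we get a unique residue mod 231.
    Write x = 16 + 77·t and substitute into x ≡ 1 (mod 3): 77·t ≡ 1 − 16 = -15 (mod 3).
    Reduce coefficients mod 3: 2·t ≡ 0 (mod 3).
    The inverse of 2 mod 3 is 2 (since 2·2 = 4 = 1·3 + 1), so t ≡ 2·0 = 0 ≡ 0 (mod 3).
    Then x = 16 + 77·0 = 16, valid modulo lcm(77, 3) = 231: x ≡ 16 (mod 231).
Verify: 16 mod 11 = 5 ✓, 16 mod 7 = 2 ✓, 16 mod 3 = 1 ✓.

x ≡ 16 (mod 231).


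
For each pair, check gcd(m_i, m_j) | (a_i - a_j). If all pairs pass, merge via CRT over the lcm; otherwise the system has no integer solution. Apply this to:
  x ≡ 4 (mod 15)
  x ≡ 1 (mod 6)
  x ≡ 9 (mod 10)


Moduli 15, 6, 10 are not pairwise coprime, so CRT works modulo lcm(m_i) when all pairwise compatibility conditions hold.
Pairwise compatibility: gcd(m_i, m_j) must divide a_i - a_j for every pair.
Merge one congruence at a time:
  Start: x ≡ 4 (mod 15).
  Combine with x ≡ 1 (mod 6): gcd(15, 6) = 3; 1 - 4 = -3, which IS divisible by 3, so compatible.
    Write x = 4 + 15·t and substitute into x ≡ 1 (mod 6): 15·t ≡ 1 − 4 = -3 (mod 6).
    Divide the congruence (and modulus) by g = 3: 5·t ≡ -1 (mod 2).
    Reduce coefficients mod 2: 1·t ≡ 1 (mod 2).
    So t ≡ 1 (mod 2).
    Then x = 4 + 15·1 = 19, valid modulo lcm(15, 6) = 30: x ≡ 19 (mod 30).
  Combine with x ≡ 9 (mod 10): gcd(30, 10) = 10; 9 - 19 = -10, which IS divisible by 10, so compatible.
    Write x = 19 + 30·t and substitute into x ≡ 9 (mod 10): 30·t ≡ 9 − 19 = -10 (mod 10).
    Divide the congruence (and modulus) by g = 10: 3·t ≡ -1 (mod 1).
    Modulo 1 every t works; take t = 0.
    Then x = 19 + 30·0 = 19, valid modulo lcm(30, 10) = 30: x ≡ 19 (mod 30).
Verify: 19 mod 15 = 4, 19 mod 6 = 1, 19 mod 10 = 9.

x ≡ 19 (mod 30).


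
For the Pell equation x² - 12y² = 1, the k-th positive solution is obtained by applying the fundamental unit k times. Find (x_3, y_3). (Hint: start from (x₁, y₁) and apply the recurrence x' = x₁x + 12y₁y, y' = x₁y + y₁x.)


Step 1: Find the fundamental solution (x₁, y₁) of x² - 12y² = 1.
  Expand √12 as a continued fraction. a₀ = ⌊√12⌋ = 3; iterate m_{k+1} = d_k·a_k − m_k, d_{k+1} = (12 − m_{k+1}²)/d_k, a_{k+1} = ⌊(a₀ + m_{k+1})/d_{k+1}⌋ (starting m₀ = 0, d₀ = 1), with convergents p_k = a_k·p_{k-1} + p_{k-2}, q_k = a_k·q_{k-1} + q_{k-2} (p₋₁ = 1, q₋₁ = 0):
  k = 0: a₀ = 3; p₀/q₀ = 3/1; p₀² − 12·q₀² = 9 − 12 = -3.
  k = 1: m = 3, d = 3, a = ⌊(3 + 3)/3⌋ = 2; p/q = (2·3 + 1)/(2·1 + 0) = 7/2; p² − 12·q² = 49 − 48 = 1.
  The first convergent with p² − 12·q² = 1 gives the fundamental solution (x₁, y₁) = (7, 2).
Step 2: Apply the recurrence (x_{n+1}, y_{n+1}) = (x₁x_n + 12y₁y_n, x₁y_n + y₁x_n) repeatedly.
  From (x_1, y_1) = (7, 2): x_2 = 7·7 + 12·2·2 = 97; y_2 = 7·2 + 2·7 = 28.
  From (x_2, y_2) = (97, 28): x_3 = 7·97 + 12·2·28 = 1351; y_3 = 7·28 + 2·97 = 390.
Step 3: Verify x_3² - 12·y_3² = 1825201 - 1825200 = 1 (should be 1). ✓

(x_1, y_1) = (7, 2); (x_3, y_3) = (1351, 390).


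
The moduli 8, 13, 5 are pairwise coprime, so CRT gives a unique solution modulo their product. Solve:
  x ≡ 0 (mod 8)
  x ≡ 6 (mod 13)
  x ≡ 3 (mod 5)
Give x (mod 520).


Moduli 8, 13, 5 are pairwise coprime; by CRT there is a unique solution modulo M = 8 · 13 · 5 = 520.
Solve pairwise, accumulating the modulus:
  Start with x ≡ 0 (mod 8).
  Combine with x ≡ 6 (mod 13): since gcd(8, 13) = 1, we get a unique residue mod 104.
    Write x = 0 + 8·t and substitute into x ≡ 6 (mod 13): 8·t ≡ 6 − 0 = 6 (mod 13).
    The inverse of 8 mod 13 is 5 (since 8·5 = 40 = 3·13 + 1), so t ≡ 5·6 = 30 ≡ 4 (mod 13).
    Then x = 0 + 8·4 = 32, valid modulo lcm(8, 13) = 104: x ≡ 32 (mod 104).
  Combine with x ≡ 3 (mod 5): since gcd(104, 5) = 1, we get a unique residue mod 520.
    Write x = 32 + 104·t and substitute into x ≡ 3 (mod 5): 104·t ≡ 3 − 32 = -29 (mod 5).
    Reduce coefficients mod 5: 4·t ≡ 1 (mod 5).
    The inverse of 4 mod 5 is 4 (since 4·4 = 16 = 3·5 + 1), so t ≡ 4·1 = 4 ≡ 4 (mod 5).
    Then x = 32 + 104·4 = 448, valid modulo lcm(104, 5) = 520: x ≡ 448 (mod 520).
Verify: 448 mod 8 = 0 ✓, 448 mod 13 = 6 ✓, 448 mod 5 = 3 ✓.

x ≡ 448 (mod 520).


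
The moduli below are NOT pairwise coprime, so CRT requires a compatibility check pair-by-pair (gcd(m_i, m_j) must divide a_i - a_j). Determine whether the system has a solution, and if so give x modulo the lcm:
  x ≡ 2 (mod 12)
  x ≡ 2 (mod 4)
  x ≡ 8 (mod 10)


Moduli 12, 4, 10 are not pairwise coprime, so CRT works modulo lcm(m_i) when all pairwise compatibility conditions hold.
Pairwise compatibility: gcd(m_i, m_j) must divide a_i - a_j for every pair.
Merge one congruence at a time:
  Start: x ≡ 2 (mod 12).
  Combine with x ≡ 2 (mod 4): gcd(12, 4) = 4; 2 - 2 = 0, which IS divisible by 4, so compatible.
    Write x = 2 + 12·t and substitute into x ≡ 2 (mod 4): 12·t ≡ 2 − 2 = 0 (mod 4).
    Divide the congruence (and modulus) by g = 4: 3·t ≡ 0 (mod 1).
    Modulo 1 every t works; take t = 0.
    Then x = 2 + 12·0 = 2, valid modulo lcm(12, 4) = 12: x ≡ 2 (mod 12).
  Combine with x ≡ 8 (mod 10): gcd(12, 10) = 2; 8 - 2 = 6, which IS divisible by 2, so compatible.
    Write x = 2 + 12·t and substitute into x ≡ 8 (mod 10): 12·t ≡ 8 − 2 = 6 (mod 10).
    Divide the congruence (and modulus) by g = 2: 6·t ≡ 3 (mod 5).
    Reduce coefficients mod 5: 1·t ≡ 3 (mod 5).
    So t ≡ 3 (mod 5).
    Then x = 2 + 12·3 = 38, valid modulo lcm(12, 10) = 60: x ≡ 38 (mod 60).
Verify: 38 mod 12 = 2, 38 mod 4 = 2, 38 mod 10 = 8.

x ≡ 38 (mod 60).


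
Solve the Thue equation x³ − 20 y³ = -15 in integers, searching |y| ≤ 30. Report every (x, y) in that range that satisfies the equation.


The equation is x³ - 20y³ = -15. For fixed y, x³ = 20·y³ − 15, so a solution requires the RHS to be a perfect cube.
Strategy: iterate y from -30 to 30, compute RHS = 20·y³ − 15, and check whether it is a (positive or negative) perfect cube.
Check small values of y:
  y = 0: RHS = -15 is not a perfect cube.
  y = 1: RHS = 5 is not a perfect cube.
  y = -1: RHS = -35 is not a perfect cube.
  y = 2: RHS = 145 is not a perfect cube.
  y = -2: RHS = -175 is not a perfect cube.
  y = 3: RHS = 525 is not a perfect cube.
  y = -3: RHS = -555 is not a perfect cube.
Continuing the search up to |y| = 30 finds no solutions either.
No (x, y) in the scanned range satisfies the equation.

No integer solutions with |y| ≤ 30.


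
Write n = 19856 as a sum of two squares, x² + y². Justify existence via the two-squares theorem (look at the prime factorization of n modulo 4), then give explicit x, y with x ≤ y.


Step 1: Factor n = 19856 = 2^4 · 17 · 73.
Step 2: Check the mod-4 condition on each prime factor: 2 = 2 (special); 17 ≡ 1 (mod 4), exponent 1; 73 ≡ 1 (mod 4), exponent 1.
All primes ≡ 3 (mod 4) appear to even exponent (or don't appear), so by the two-squares theorem n IS expressible as a sum of two squares.
Step 3: Build a representation. Group n = k² · m with k = 4 and m = 17 · 73 = 1241 (a product of primes ≡ 1 (mod 4)); a representation of m scales to one of n via (k·x)² + (k·y)² = k²(x² + y²). Each prime p ≡ 1 (mod 4) is itself a sum of two squares; find a² by testing p − a² for a perfect square:
  17: 17 − 1² = 16 = 4² ⇒ 17 = 1² + 4².
  73: 73 − 1² = 72, 73 − 2² = 69, 73 − 3² = 64 = 8² ⇒ 73 = 3² + 8².
  Combine using the Brahmagupta–Fibonacci identity (a² + b²)(c² + d²) = (ac − bd)² + (ad + bc)² = (ac + bd)² + (ad − bc)²:
  17 · 73 = 1241: from (1² + 4²)(3² + 8²), take (1·3 − 4·8, 1·8 + 4·3) = (3 − 32, 8 + 12) = (-29, 20); dropping signs (only squares matter) gives (29, 20); check 29² + 20² = 841 + 400 = 1241 ✓.
  Scale by k = 4: (4·29, 4·20) = (116, 80).
Step 4: Order so x ≤ y and verify: 80² + 116² = 6400 + 13456 = 19856 = n. ✓

n = 19856 = 80² + 116² (one valid representation with x ≤ y).


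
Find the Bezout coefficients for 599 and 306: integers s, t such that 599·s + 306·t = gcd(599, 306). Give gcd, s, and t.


Euclidean algorithm on (599, 306) — divide until remainder is 0:
  599 = 1 · 306 + 293
  306 = 1 · 293 + 13
  293 = 22 · 13 + 7
  13 = 1 · 7 + 6
  7 = 1 · 6 + 1
  6 = 6 · 1 + 0
gcd(599, 306) = 1.
Track Bezout coefficients alongside the remainders: start with r₀ = 599 = a·1 + b·0 (s = 1, t = 0) and r₁ = 306 = a·0 + b·1 (s = 0, t = 1); each new remainder r_{k+1} = r_{k-1} − q_k·r_k inherits s_{k+1} = s_{k-1} − q_k·s_k, t_{k+1} = t_{k-1} − q_k·t_k, so r_k = a·s_k + b·t_k at every step:
  q = 1: r = 293, s = 1 − 1·0 = 1, t = 0 − 1·1 = -1  (check: 599·1 + 306·(-1) = 293)
  q = 1: r = 13, s = 0 − 1·1 = -1, t = 1 − 1·(-1) = 2  (check: 599·(-1) + 306·2 = 13)
  q = 22: r = 7, s = 1 − 22·(-1) = 23, t = -1 − 22·2 = -45  (check: 599·23 + 306·(-45) = 7)
  q = 1: r = 6, s = -1 − 1·23 = -24, t = 2 − 1·(-45) = 47  (check: 599·(-24) + 306·47 = 6)
  q = 1: r = 1, s = 23 − 1·(-24) = 47, t = -45 − 1·47 = -92  (check: 599·47 + 306·(-92) = 1)
The row with r = 1 (the gcd) gives the Bezout coefficients s = 47, t = -92.
Result: 599 · (47) + 306 · (-92) = 1.

gcd(599, 306) = 1; s = 47, t = -92 (check: 599·47 + 306·(-92) = 1).


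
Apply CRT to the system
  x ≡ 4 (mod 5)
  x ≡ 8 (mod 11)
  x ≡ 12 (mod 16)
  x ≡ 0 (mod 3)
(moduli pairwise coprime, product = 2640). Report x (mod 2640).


Product of moduli M = 5 · 11 · 16 · 3 = 2640.
Merge one congruence at a time:
  Start: x ≡ 4 (mod 5).
  Combine with x ≡ 8 (mod 11); new modulus lcm = 55.
    Write x = 4 + 5·t and substitute into x ≡ 8 (mod 11): 5·t ≡ 8 − 4 = 4 (mod 11).
    The inverse of 5 mod 11 is 9 (since 5·9 = 45 = 4·11 + 1), so t ≡ 9·4 = 36 ≡ 3 (mod 11).
    Then x = 4 + 5·3 = 19, valid modulo lcm(5, 11) = 55: x ≡ 19 (mod 55).
  Combine with x ≡ 12 (mod 16); new modulus lcm = 880.
    Write x = 19 + 55·t and substitute into x ≡ 12 (mod 16): 55·t ≡ 12 − 19 = -7 (mod 16).
    Reduce coefficients mod 16: 7·t ≡ 9 (mod 16).
    The inverse of 7 mod 16 is 7 (since 7·7 = 49 = 3·16 + 1), so t ≡ 7·9 = 63 ≡ 15 (mod 16).
    Then x = 19 + 55·15 = 844, valid modulo lcm(55, 16) = 880: x ≡ 844 (mod 880).
  Combine with x ≡ 0 (mod 3); new modulus lcm = 2640.
    Write x = 844 + 880·t and substitute into x ≡ 0 (mod 3): 880·t ≡ 0 − 844 = -844 (mod 3).
    Reduce coefficients mod 3: 1·t ≡ 2 (mod 3).
    So t ≡ 2 (mod 3).
    Then x = 844 + 880·2 = 2604, valid modulo lcm(880, 3) = 2640: x ≡ 2604 (mod 2640).
Verify against each original: 2604 mod 5 = 4, 2604 mod 11 = 8, 2604 mod 16 = 12, 2604 mod 3 = 0.

x ≡ 2604 (mod 2640).


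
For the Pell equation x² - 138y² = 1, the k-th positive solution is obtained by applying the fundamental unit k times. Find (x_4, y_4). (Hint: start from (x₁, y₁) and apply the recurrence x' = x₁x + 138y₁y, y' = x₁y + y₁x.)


Step 1: Find the fundamental solution (x₁, y₁) of x² - 138y² = 1.
  Expand √138 as a continued fraction. a₀ = ⌊√138⌋ = 11; iterate m_{k+1} = d_k·a_k − m_k, d_{k+1} = (138 − m_{k+1}²)/d_k, a_{k+1} = ⌊(a₀ + m_{k+1})/d_{k+1}⌋ (starting m₀ = 0, d₀ = 1), with convergents p_k = a_k·p_{k-1} + p_{k-2}, q_k = a_k·q_{k-1} + q_{k-2} (p₋₁ = 1, q₋₁ = 0):
  k = 0: a₀ = 11; p₀/q₀ = 11/1; p₀² − 138·q₀² = 121 − 138 = -17.
  k = 1: m = 11, d = 17, a = ⌊(11 + 11)/17⌋ = 1; p/q = (1·11 + 1)/(1·1 + 0) = 12/1; p² − 138·q² = 144 − 138 = 6.
  k = 2: m = 6, d = 6, a = ⌊(11 + 6)/6⌋ = 2; p/q = (2·12 + 11)/(2·1 + 1) = 35/3; p² − 138·q² = 1225 − 1242 = -17.
  k = 3: m = 6, d = 17, a = ⌊(11 + 6)/17⌋ = 1; p/q = (1·35 + 12)/(1·3 + 1) = 47/4; p² − 138·q² = 2209 − 2208 = 1.
  The first convergent with p² − 138·q² = 1 gives the fundamental solution (x₁, y₁) = (47, 4).
Step 2: Apply the recurrence (x_{n+1}, y_{n+1}) = (x₁x_n + 138y₁y_n, x₁y_n + y₁x_n) repeatedly.
  From (x_1, y_1) = (47, 4): x_2 = 47·47 + 138·4·4 = 4417; y_2 = 47·4 + 4·47 = 376.
  From (x_2, y_2) = (4417, 376): x_3 = 47·4417 + 138·4·376 = 415151; y_3 = 47·376 + 4·4417 = 35340.
  From (x_3, y_3) = (415151, 35340): x_4 = 47·415151 + 138·4·35340 = 39019777; y_4 = 47·35340 + 4·415151 = 3321584.
Step 3: Verify x_4² - 138·y_4² = 1522542997129729 - 1522542997129728 = 1 (should be 1). ✓

(x_1, y_1) = (47, 4); (x_4, y_4) = (39019777, 3321584).
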